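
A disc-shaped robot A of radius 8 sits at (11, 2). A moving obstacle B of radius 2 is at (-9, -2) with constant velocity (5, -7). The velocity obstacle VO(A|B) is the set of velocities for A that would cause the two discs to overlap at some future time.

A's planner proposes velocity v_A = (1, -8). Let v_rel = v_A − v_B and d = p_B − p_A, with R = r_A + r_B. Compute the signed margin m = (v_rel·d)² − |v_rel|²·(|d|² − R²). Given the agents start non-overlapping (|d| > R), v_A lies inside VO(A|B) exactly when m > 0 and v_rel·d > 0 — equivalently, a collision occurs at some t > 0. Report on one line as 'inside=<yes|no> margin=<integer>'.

d = (-20, -4),  |d|² = 416;  R = 8+2 = 10,  c = 416−10² = 316
v_rel = (-4, -1),  |v_rel|² = 17;  v_rel·d = (-4)·(-20) + (-1)·(-4) = 84
17·t² − 168·t + 316 = 0  ⇒  m = 84² − 17·316 = 1684
m = 1684 > 0,  v_rel·d = 84 > 0  ⇒  inside

inside=yes margin=1684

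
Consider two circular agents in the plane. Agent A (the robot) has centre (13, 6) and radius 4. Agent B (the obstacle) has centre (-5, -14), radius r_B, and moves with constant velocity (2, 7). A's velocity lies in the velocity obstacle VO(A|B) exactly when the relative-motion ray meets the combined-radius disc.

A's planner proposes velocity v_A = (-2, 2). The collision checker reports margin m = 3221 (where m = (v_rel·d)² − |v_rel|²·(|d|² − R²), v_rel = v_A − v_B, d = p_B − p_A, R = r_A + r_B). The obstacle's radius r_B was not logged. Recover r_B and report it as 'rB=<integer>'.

m = 3221
d = (-18, -20);  v_rel = (-4, -5),  |v_rel|² = 41
v_rel×d = (-4)·(-20) − (-5)·(-18) = -10
since m = R²·41 − (-10)²:  R² = (100 + 3221) / 41 = 81
R = √81 = 9  ⇒  r_B = 9 − 4 = 5

rB=5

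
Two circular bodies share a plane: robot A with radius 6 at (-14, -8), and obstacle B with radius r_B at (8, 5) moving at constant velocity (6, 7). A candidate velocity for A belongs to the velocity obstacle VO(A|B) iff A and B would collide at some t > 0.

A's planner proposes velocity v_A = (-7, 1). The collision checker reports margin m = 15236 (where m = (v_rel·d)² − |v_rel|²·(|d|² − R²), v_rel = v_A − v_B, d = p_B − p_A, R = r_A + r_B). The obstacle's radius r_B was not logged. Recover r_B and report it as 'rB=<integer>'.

m = 15236
d = (22, 13);  v_rel = (-13, -6),  |v_rel|² = 205
v_rel×d = (-13)·(13) − (-6)·(22) = -37
since m = R²·205 − (-37)²:  R² = (1369 + 15236) / 205 = 81
R = √81 = 9  ⇒  r_B = 9 − 6 = 3

rB=3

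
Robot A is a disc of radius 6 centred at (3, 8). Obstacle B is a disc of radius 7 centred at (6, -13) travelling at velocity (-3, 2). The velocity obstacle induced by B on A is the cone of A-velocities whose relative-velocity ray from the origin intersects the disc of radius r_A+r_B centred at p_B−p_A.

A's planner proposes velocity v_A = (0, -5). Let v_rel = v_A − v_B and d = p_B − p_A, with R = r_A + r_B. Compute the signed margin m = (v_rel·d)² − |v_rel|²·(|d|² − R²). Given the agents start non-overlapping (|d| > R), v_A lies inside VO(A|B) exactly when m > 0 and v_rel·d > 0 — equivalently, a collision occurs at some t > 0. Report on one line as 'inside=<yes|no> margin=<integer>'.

d = (3, -21),  |d|² = 450;  R = 6+7 = 13,  c = 450−13² = 281
v_rel = (3, -7),  |v_rel|² = 58;  v_rel·d = (3)·(3) + (-7)·(-21) = 156
58·t² − 312·t + 281 = 0  ⇒  m = 156² − 58·281 = 8038
m = 8038 > 0,  v_rel·d = 156 > 0  ⇒  inside

inside=yes margin=8038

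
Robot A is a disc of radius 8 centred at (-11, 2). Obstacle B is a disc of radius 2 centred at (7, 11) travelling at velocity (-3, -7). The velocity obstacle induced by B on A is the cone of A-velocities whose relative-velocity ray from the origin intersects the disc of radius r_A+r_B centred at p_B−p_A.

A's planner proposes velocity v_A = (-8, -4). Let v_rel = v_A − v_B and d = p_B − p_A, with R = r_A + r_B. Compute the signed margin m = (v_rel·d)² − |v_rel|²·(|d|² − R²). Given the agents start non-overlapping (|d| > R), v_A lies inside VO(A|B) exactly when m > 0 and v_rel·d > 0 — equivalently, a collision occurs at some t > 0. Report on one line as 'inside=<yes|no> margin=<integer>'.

d = (18, 9),  |d|² = 405;  R = 8+2 = 10,  c = 405−10² = 305
v_rel = (-5, 3),  |v_rel|² = 34;  v_rel·d = (-5)·(18) + (3)·(9) = -63
34·t² + 126·t + 305 = 0  ⇒  m = (-63)² − 34·305 = -6401
m = -6401 < 0,  v_rel·d = -63 < 0  ⇒  outside

inside=no margin=-6401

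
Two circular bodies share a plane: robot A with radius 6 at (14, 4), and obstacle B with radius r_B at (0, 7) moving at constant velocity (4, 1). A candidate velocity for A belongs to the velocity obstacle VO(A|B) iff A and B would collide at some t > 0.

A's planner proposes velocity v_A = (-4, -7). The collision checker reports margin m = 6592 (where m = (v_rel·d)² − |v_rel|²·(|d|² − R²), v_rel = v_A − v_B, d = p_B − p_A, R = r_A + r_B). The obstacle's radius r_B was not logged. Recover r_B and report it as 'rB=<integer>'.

m = 6592
d = (-14, 3);  v_rel = (-8, -8),  |v_rel|² = 128
v_rel×d = (-8)·(3) − (-8)·(-14) = -136
since m = R²·128 − (-136)²:  R² = (18496 + 6592) / 128 = 196
R = √196 = 14  ⇒  r_B = 14 − 6 = 8

rB=8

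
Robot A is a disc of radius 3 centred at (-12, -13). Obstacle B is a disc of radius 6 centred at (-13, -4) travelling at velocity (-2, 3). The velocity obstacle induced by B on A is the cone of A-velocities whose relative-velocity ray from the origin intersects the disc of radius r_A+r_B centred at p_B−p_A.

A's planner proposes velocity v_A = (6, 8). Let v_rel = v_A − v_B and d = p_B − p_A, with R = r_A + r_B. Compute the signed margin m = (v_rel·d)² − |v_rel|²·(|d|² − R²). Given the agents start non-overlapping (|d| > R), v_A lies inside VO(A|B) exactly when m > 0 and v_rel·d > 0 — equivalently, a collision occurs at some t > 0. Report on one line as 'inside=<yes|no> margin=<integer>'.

d = (-1, 9),  |d|² = 82;  R = 3+6 = 9,  c = 82−9² = 1
v_rel = (8, 5),  |v_rel|² = 89;  v_rel·d = (8)·(-1) + (5)·(9) = 37
89·t² − 74·t + 1 = 0  ⇒  m = 37² − 89·1 = 1280
m = 1280 > 0,  v_rel·d = 37 > 0  ⇒  inside

inside=yes margin=1280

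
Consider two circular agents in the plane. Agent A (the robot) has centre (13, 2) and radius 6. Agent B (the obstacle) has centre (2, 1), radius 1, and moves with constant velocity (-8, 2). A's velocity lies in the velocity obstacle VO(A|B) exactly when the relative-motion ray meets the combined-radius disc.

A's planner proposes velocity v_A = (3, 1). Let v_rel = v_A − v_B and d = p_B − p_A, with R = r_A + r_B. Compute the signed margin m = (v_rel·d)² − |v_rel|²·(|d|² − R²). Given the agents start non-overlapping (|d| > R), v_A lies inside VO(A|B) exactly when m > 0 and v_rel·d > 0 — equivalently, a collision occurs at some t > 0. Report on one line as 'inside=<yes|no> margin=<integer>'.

d = (-11, -1),  |d|² = 122;  R = 6+1 = 7,  c = 122−7² = 73
v_rel = (11, -1),  |v_rel|² = 122;  v_rel·d = (11)·(-11) + (-1)·(-1) = -120
122·t² + 240·t + 73 = 0  ⇒  m = (-120)² − 122·73 = 5494
m = 5494 > 0,  v_rel·d = -120 < 0  ⇒  outside

inside=no margin=5494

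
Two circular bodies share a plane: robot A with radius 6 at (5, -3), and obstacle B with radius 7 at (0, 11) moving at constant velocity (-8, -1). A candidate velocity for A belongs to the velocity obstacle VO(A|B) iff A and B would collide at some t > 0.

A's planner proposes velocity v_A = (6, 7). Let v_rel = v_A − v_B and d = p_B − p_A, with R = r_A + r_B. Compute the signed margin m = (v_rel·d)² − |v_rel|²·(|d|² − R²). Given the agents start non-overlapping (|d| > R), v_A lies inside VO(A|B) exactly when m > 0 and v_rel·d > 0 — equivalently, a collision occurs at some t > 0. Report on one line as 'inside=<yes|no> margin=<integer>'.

d = (-5, 14),  |d|² = 221;  R = 6+7 = 13,  c = 221−13² = 52
v_rel = (14, 8),  |v_rel|² = 260;  v_rel·d = (14)·(-5) + (8)·(14) = 42
260·t² − 84·t + 52 = 0  ⇒  m = 42² − 260·52 = -11756
m = -11756 < 0,  v_rel·d = 42 > 0  ⇒  outside

inside=no margin=-11756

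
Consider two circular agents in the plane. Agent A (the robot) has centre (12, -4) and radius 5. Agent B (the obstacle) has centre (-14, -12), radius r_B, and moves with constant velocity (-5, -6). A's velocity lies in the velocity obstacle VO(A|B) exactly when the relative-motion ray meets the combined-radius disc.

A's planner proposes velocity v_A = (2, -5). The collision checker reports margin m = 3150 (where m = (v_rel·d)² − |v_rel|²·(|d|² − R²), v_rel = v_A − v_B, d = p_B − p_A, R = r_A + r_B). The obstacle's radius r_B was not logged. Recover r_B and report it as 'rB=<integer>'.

m = 3150
d = (-26, -8);  v_rel = (7, 1),  |v_rel|² = 50
v_rel×d = (7)·(-8) − (1)·(-26) = -30
since m = R²·50 − (-30)²:  R² = (900 + 3150) / 50 = 81
R = √81 = 9  ⇒  r_B = 9 − 5 = 4

rB=4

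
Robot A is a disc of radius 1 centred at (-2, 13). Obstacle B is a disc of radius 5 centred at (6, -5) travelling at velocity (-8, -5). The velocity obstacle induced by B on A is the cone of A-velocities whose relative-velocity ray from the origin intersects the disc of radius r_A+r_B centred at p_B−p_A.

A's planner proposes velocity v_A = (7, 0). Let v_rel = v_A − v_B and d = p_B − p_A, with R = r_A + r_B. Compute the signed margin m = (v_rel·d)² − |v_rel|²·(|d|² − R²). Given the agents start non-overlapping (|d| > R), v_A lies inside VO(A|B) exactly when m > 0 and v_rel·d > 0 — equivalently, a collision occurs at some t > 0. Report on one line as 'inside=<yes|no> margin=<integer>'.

d = (8, -18),  |d|² = 388;  R = 1+5 = 6,  c = 388−6² = 352
v_rel = (15, 5),  |v_rel|² = 250;  v_rel·d = (15)·(8) + (5)·(-18) = 30
250·t² − 60·t + 352 = 0  ⇒  m = 30² − 250·352 = -87100
m = -87100 < 0,  v_rel·d = 30 > 0  ⇒  outside

inside=no margin=-87100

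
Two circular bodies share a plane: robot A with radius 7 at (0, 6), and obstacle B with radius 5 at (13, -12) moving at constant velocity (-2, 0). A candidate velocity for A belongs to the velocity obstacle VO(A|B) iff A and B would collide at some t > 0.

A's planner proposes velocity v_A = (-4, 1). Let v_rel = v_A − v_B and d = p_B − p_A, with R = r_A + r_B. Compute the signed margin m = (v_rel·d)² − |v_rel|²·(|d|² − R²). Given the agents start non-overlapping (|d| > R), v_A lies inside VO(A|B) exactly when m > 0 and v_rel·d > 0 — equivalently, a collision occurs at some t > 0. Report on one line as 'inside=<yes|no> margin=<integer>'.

d = (13, -18),  |d|² = 493;  R = 7+5 = 12,  c = 493−12² = 349
v_rel = (-2, 1),  |v_rel|² = 5;  v_rel·d = (-2)·(13) + (1)·(-18) = -44
5·t² + 88·t + 349 = 0  ⇒  m = (-44)² − 5·349 = 191
m = 191 > 0,  v_rel·d = -44 < 0  ⇒  outside

inside=no margin=191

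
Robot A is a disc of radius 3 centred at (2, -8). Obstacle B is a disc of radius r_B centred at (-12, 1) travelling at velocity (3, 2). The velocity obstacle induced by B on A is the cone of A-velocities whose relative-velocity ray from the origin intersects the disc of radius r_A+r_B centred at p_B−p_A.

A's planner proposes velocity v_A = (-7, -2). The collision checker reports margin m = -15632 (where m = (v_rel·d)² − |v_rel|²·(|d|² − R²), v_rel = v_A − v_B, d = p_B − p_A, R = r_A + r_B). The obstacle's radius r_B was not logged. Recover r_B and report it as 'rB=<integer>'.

m = -15632
d = (-14, 9);  v_rel = (-10, -4),  |v_rel|² = 116
v_rel×d = (-10)·(9) − (-4)·(-14) = -146
since m = R²·116 − (-146)²:  R² = (21316 + -15632) / 116 = 49
R = √49 = 7  ⇒  r_B = 7 − 3 = 4

rB=4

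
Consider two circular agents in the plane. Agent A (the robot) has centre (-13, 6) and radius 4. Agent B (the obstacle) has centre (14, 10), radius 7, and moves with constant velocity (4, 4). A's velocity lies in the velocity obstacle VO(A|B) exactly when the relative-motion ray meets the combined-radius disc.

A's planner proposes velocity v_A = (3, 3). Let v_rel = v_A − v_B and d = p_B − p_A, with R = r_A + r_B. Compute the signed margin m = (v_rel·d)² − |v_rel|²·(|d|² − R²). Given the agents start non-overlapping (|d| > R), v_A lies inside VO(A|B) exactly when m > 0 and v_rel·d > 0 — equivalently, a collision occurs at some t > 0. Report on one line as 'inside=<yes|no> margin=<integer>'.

d = (27, 4),  |d|² = 745;  R = 4+7 = 11,  c = 745−11² = 624
v_rel = (-1, -1),  |v_rel|² = 2;  v_rel·d = (-1)·(27) + (-1)·(4) = -31
2·t² + 62·t + 624 = 0  ⇒  m = (-31)² − 2·624 = -287
m = -287 < 0,  v_rel·d = -31 < 0  ⇒  outside

inside=no margin=-287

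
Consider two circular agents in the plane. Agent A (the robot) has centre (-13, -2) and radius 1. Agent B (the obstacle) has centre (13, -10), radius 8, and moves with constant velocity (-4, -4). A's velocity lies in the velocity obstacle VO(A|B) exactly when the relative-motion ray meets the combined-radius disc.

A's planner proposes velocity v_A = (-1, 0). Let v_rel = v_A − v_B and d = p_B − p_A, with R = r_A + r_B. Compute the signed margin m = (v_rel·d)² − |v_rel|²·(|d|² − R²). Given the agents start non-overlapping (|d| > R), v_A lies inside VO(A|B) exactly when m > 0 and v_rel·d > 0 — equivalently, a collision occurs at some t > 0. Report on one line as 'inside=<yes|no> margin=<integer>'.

d = (26, -8),  |d|² = 740;  R = 1+8 = 9,  c = 740−9² = 659
v_rel = (3, 4),  |v_rel|² = 25;  v_rel·d = (3)·(26) + (4)·(-8) = 46
25·t² − 92·t + 659 = 0  ⇒  m = 46² − 25·659 = -14359
m = -14359 < 0,  v_rel·d = 46 > 0  ⇒  outside

inside=no margin=-14359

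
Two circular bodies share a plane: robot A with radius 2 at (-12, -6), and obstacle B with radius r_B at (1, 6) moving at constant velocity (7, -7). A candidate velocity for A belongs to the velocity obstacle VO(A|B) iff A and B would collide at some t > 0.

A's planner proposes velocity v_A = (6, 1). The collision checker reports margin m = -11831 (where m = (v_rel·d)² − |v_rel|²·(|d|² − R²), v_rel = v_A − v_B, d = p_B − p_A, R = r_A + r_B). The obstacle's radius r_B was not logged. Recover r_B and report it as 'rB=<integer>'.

m = -11831
d = (13, 12);  v_rel = (-1, 8),  |v_rel|² = 65
v_rel×d = (-1)·(12) − (8)·(13) = -116
since m = R²·65 − (-116)²:  R² = (13456 + -11831) / 65 = 25
R = √25 = 5  ⇒  r_B = 5 − 2 = 3

rB=3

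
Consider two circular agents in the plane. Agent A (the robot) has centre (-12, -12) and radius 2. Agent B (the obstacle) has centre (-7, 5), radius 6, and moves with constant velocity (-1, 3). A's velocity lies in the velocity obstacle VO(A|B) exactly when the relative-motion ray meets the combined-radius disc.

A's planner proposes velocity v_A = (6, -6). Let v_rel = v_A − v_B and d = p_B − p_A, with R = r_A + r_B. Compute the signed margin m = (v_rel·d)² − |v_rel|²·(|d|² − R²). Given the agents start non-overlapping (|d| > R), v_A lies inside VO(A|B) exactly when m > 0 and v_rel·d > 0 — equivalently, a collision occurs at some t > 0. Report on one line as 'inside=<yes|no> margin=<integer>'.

d = (5, 17),  |d|² = 314;  R = 2+6 = 8,  c = 314−8² = 250
v_rel = (7, -9),  |v_rel|² = 130;  v_rel·d = (7)·(5) + (-9)·(17) = -118
130·t² + 236·t + 250 = 0  ⇒  m = (-118)² − 130·250 = -18576
m = -18576 < 0,  v_rel·d = -118 < 0  ⇒  outside

inside=no margin=-18576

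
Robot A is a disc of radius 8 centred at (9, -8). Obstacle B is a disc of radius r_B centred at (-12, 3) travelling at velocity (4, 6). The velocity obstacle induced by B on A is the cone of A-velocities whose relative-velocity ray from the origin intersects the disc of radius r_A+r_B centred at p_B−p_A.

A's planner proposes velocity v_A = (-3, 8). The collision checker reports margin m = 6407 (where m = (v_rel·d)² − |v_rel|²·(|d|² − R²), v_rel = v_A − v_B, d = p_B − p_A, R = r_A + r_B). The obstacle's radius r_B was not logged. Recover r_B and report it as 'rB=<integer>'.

m = 6407
d = (-21, 11);  v_rel = (-7, 2),  |v_rel|² = 53
v_rel×d = (-7)·(11) − (2)·(-21) = -35
since m = R²·53 − (-35)²:  R² = (1225 + 6407) / 53 = 144
R = √144 = 12  ⇒  r_B = 12 − 8 = 4

rB=4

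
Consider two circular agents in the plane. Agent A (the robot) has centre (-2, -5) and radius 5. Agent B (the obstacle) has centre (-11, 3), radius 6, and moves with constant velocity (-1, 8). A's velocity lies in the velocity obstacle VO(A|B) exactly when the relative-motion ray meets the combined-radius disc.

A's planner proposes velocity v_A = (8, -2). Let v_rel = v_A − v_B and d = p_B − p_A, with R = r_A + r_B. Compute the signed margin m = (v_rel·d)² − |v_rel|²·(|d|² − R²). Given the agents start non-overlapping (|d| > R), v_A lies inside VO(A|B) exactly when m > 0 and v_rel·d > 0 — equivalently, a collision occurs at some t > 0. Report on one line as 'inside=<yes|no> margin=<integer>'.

d = (-9, 8),  |d|² = 145;  R = 5+6 = 11,  c = 145−11² = 24
v_rel = (9, -10),  |v_rel|² = 181;  v_rel·d = (9)·(-9) + (-10)·(8) = -161
181·t² + 322·t + 24 = 0  ⇒  m = (-161)² − 181·24 = 21577
m = 21577 > 0,  v_rel·d = -161 < 0  ⇒  outside

inside=no margin=21577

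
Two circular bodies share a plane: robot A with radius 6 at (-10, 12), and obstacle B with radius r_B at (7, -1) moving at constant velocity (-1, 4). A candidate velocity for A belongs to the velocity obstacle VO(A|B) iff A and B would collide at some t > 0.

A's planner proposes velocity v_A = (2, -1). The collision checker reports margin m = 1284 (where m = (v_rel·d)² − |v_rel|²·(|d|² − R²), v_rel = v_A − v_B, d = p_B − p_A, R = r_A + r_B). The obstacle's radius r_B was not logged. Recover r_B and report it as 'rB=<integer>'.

m = 1284
d = (17, -13);  v_rel = (3, -5),  |v_rel|² = 34
v_rel×d = (3)·(-13) − (-5)·(17) = 46
since m = R²·34 − 46²:  R² = (2116 + 1284) / 34 = 100
R = √100 = 10  ⇒  r_B = 10 − 6 = 4

rB=4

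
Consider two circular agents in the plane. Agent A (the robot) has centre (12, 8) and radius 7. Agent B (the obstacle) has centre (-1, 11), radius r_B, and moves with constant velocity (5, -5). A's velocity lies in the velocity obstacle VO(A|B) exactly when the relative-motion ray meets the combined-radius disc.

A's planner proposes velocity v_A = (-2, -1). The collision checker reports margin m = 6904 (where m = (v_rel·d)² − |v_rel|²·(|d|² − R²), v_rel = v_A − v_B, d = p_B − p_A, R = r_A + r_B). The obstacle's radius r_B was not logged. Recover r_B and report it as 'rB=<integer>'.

m = 6904
d = (-13, 3);  v_rel = (-7, 4),  |v_rel|² = 65
v_rel×d = (-7)·(3) − (4)·(-13) = 31
since m = R²·65 − 31²:  R² = (961 + 6904) / 65 = 121
R = √121 = 11  ⇒  r_B = 11 − 7 = 4

rB=4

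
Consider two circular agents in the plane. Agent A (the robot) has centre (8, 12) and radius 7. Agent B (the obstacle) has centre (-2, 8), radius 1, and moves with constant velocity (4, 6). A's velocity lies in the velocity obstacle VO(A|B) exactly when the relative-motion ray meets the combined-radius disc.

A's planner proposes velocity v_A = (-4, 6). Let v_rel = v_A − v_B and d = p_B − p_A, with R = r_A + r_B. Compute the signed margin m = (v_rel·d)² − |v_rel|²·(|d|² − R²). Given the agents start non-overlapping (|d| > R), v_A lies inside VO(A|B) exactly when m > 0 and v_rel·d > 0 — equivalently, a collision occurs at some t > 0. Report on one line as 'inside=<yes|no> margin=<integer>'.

d = (-10, -4),  |d|² = 116;  R = 7+1 = 8,  c = 116−8² = 52
v_rel = (-8, 0),  |v_rel|² = 64;  v_rel·d = (-8)·(-10) + (0)·(-4) = 80
64·t² − 160·t + 52 = 0  ⇒  m = 80² − 64·52 = 3072
m = 3072 > 0,  v_rel·d = 80 > 0  ⇒  inside

inside=yes margin=3072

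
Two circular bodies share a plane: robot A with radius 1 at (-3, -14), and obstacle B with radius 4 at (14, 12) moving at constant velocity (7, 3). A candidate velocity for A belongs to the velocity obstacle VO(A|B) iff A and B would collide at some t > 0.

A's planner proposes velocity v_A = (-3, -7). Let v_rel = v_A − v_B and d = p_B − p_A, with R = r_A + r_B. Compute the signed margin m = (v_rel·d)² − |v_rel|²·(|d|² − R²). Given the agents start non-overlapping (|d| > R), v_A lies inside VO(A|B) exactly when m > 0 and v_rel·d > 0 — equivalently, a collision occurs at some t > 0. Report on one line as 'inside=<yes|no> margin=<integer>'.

d = (17, 26),  |d|² = 965;  R = 1+4 = 5,  c = 965−5² = 940
v_rel = (-10, -10),  |v_rel|² = 200;  v_rel·d = (-10)·(17) + (-10)·(26) = -430
200·t² + 860·t + 940 = 0  ⇒  m = (-430)² − 200·940 = -3100
m = -3100 < 0,  v_rel·d = -430 < 0  ⇒  outside

inside=no margin=-3100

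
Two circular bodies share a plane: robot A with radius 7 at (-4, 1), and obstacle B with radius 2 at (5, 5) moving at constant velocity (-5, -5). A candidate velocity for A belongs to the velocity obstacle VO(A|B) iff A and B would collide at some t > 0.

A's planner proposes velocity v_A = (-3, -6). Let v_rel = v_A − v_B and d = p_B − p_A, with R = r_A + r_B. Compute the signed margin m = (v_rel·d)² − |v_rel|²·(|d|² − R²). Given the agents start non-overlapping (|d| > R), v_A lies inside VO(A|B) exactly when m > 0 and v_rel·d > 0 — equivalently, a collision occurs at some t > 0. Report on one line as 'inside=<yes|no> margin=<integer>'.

d = (9, 4),  |d|² = 97;  R = 7+2 = 9,  c = 97−9² = 16
v_rel = (2, -1),  |v_rel|² = 5;  v_rel·d = (2)·(9) + (-1)·(4) = 14
5·t² − 28·t + 16 = 0  ⇒  m = 14² − 5·16 = 116
m = 116 > 0,  v_rel·d = 14 > 0  ⇒  inside

inside=yes margin=116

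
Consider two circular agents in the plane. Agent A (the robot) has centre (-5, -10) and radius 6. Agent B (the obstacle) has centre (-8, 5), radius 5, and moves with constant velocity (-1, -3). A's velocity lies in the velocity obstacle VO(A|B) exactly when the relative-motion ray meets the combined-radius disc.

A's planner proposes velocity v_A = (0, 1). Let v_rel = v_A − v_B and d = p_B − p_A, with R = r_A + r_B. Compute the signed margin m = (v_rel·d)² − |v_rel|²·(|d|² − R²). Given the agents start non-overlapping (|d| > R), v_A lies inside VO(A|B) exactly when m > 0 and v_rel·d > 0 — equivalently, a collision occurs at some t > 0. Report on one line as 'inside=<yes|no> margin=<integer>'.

d = (-3, 15),  |d|² = 234;  R = 6+5 = 11,  c = 234−11² = 113
v_rel = (1, 4),  |v_rel|² = 17;  v_rel·d = (1)·(-3) + (4)·(15) = 57
17·t² − 114·t + 113 = 0  ⇒  m = 57² − 17·113 = 1328
m = 1328 > 0,  v_rel·d = 57 > 0  ⇒  inside

inside=yes margin=1328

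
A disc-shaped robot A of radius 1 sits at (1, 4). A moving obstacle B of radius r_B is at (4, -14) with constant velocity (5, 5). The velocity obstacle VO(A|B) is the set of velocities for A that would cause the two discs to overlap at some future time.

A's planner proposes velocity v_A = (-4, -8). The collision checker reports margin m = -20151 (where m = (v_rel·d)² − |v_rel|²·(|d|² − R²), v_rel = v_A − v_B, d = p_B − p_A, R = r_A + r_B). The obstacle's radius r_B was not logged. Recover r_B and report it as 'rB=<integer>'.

m = -20151
d = (3, -18);  v_rel = (-9, -13),  |v_rel|² = 250
v_rel×d = (-9)·(-18) − (-13)·(3) = 201
since m = R²·250 − 201²:  R² = (40401 + -20151) / 250 = 81
R = √81 = 9  ⇒  r_B = 9 − 1 = 8

rB=8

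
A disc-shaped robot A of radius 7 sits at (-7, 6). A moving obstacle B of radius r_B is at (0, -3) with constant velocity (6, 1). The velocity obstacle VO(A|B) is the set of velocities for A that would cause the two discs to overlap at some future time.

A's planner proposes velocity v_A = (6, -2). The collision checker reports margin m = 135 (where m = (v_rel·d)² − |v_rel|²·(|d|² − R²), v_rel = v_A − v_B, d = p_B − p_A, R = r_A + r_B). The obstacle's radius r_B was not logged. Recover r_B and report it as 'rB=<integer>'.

m = 135
d = (7, -9);  v_rel = (0, -3),  |v_rel|² = 9
v_rel×d = (0)·(-9) − (-3)·(7) = 21
since m = R²·9 − 21²:  R² = (441 + 135) / 9 = 64
R = √64 = 8  ⇒  r_B = 8 − 7 = 1

rB=1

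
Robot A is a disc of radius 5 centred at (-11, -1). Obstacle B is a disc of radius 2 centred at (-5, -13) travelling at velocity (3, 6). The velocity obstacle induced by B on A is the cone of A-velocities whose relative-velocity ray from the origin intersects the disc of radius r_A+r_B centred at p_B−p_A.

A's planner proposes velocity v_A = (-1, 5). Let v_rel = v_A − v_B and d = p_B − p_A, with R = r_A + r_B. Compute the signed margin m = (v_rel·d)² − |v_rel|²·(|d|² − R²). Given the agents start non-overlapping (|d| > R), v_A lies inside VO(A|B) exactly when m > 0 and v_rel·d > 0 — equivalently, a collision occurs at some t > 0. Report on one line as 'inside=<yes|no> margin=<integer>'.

d = (6, -12),  |d|² = 180;  R = 5+2 = 7,  c = 180−7² = 131
v_rel = (-4, -1),  |v_rel|² = 17;  v_rel·d = (-4)·(6) + (-1)·(-12) = -12
17·t² + 24·t + 131 = 0  ⇒  m = (-12)² − 17·131 = -2083
m = -2083 < 0,  v_rel·d = -12 < 0  ⇒  outside

inside=no margin=-2083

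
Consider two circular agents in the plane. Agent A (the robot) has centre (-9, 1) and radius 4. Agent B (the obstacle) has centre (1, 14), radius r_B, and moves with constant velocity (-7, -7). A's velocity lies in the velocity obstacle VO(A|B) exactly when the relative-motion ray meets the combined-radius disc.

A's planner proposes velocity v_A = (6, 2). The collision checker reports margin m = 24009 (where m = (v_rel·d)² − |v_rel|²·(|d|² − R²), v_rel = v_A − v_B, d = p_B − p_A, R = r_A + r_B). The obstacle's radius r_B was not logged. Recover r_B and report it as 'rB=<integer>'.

m = 24009
d = (10, 13);  v_rel = (13, 9),  |v_rel|² = 250
v_rel×d = (13)·(13) − (9)·(10) = 79
since m = R²·250 − 79²:  R² = (6241 + 24009) / 250 = 121
R = √121 = 11  ⇒  r_B = 11 − 4 = 7

rB=7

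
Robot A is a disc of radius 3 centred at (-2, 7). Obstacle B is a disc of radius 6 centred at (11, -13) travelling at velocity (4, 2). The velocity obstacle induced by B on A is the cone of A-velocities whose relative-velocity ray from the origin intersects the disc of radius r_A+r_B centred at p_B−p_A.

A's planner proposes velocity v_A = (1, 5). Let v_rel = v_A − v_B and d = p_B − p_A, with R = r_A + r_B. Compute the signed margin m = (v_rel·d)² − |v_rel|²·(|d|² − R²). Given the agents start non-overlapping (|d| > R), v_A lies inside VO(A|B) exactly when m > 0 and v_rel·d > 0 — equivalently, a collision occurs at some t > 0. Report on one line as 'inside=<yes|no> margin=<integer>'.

d = (13, -20),  |d|² = 569;  R = 3+6 = 9,  c = 569−9² = 488
v_rel = (-3, 3),  |v_rel|² = 18;  v_rel·d = (-3)·(13) + (3)·(-20) = -99
18·t² + 198·t + 488 = 0  ⇒  m = (-99)² − 18·488 = 1017
m = 1017 > 0,  v_rel·d = -99 < 0  ⇒  outside

inside=no margin=1017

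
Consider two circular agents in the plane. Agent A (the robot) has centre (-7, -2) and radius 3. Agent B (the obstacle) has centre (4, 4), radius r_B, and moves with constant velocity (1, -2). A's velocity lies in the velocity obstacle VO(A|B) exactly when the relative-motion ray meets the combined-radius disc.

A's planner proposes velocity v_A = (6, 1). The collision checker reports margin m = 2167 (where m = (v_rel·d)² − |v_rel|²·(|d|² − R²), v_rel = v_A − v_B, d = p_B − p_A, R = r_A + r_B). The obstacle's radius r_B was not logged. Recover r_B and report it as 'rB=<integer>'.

m = 2167
d = (11, 6);  v_rel = (5, 3),  |v_rel|² = 34
v_rel×d = (5)·(6) − (3)·(11) = -3
since m = R²·34 − (-3)²:  R² = (9 + 2167) / 34 = 64
R = √64 = 8  ⇒  r_B = 8 − 3 = 5

rB=5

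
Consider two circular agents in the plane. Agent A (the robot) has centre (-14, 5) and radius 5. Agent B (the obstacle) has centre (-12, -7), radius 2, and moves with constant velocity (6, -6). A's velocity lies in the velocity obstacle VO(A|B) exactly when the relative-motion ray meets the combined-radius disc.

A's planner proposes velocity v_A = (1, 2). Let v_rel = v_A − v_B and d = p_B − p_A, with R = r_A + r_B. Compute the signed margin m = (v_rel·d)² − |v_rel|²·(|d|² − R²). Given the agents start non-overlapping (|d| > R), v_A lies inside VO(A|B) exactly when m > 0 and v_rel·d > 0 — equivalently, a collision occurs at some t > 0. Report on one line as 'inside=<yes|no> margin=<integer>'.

d = (2, -12),  |d|² = 148;  R = 5+2 = 7,  c = 148−7² = 99
v_rel = (-5, 8),  |v_rel|² = 89;  v_rel·d = (-5)·(2) + (8)·(-12) = -106
89·t² + 212·t + 99 = 0  ⇒  m = (-106)² − 89·99 = 2425
m = 2425 > 0,  v_rel·d = -106 < 0  ⇒  outside

inside=no margin=2425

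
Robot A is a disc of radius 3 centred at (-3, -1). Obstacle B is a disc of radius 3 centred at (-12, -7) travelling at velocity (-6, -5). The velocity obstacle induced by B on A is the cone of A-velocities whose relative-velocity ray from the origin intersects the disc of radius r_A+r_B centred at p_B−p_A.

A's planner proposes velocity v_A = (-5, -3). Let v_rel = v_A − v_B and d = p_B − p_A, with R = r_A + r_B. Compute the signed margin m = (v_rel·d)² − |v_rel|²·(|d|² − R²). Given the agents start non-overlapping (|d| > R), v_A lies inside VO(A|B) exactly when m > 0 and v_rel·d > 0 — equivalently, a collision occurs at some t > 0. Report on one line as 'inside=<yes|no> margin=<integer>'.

d = (-9, -6),  |d|² = 117;  R = 3+3 = 6,  c = 117−6² = 81
v_rel = (1, 2),  |v_rel|² = 5;  v_rel·d = (1)·(-9) + (2)·(-6) = -21
5·t² + 42·t + 81 = 0  ⇒  m = (-21)² − 5·81 = 36
m = 36 > 0,  v_rel·d = -21 < 0  ⇒  outside

inside=no margin=36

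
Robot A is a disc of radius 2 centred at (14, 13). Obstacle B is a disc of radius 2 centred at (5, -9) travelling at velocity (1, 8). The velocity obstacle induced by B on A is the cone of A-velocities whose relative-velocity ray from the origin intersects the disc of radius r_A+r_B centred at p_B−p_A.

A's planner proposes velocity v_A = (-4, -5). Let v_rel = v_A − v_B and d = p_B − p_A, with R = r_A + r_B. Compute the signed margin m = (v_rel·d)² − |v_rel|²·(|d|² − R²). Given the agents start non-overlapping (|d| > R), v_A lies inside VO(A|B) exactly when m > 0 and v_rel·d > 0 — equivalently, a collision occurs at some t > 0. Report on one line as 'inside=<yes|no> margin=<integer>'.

d = (-9, -22),  |d|² = 565;  R = 2+2 = 4,  c = 565−4² = 549
v_rel = (-5, -13),  |v_rel|² = 194;  v_rel·d = (-5)·(-9) + (-13)·(-22) = 331
194·t² − 662·t + 549 = 0  ⇒  m = 331² − 194·549 = 3055
m = 3055 > 0,  v_rel·d = 331 > 0  ⇒  inside

inside=yes margin=3055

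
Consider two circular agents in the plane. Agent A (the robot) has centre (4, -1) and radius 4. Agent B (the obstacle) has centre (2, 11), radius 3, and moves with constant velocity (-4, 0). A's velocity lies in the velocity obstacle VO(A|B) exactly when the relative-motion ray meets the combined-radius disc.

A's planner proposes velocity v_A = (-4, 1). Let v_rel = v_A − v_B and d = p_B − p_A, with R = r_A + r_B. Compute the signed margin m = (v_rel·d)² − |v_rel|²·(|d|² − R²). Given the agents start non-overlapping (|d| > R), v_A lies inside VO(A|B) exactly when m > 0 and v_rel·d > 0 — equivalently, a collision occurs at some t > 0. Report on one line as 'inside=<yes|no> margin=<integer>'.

d = (-2, 12),  |d|² = 148;  R = 4+3 = 7,  c = 148−7² = 99
v_rel = (0, 1),  |v_rel|² = 1;  v_rel·d = (0)·(-2) + (1)·(12) = 12
1·t² − 24·t + 99 = 0  ⇒  m = 12² − 1·99 = 45
m = 45 > 0,  v_rel·d = 12 > 0  ⇒  inside

inside=yes margin=45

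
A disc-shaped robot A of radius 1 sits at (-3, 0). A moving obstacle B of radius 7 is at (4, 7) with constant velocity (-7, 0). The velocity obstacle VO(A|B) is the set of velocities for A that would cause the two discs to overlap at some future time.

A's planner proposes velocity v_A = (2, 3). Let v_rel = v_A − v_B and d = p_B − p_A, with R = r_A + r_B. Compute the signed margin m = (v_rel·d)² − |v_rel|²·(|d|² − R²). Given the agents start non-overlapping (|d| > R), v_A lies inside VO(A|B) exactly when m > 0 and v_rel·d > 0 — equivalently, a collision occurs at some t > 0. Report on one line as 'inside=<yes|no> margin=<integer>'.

d = (7, 7),  |d|² = 98;  R = 1+7 = 8,  c = 98−8² = 34
v_rel = (9, 3),  |v_rel|² = 90;  v_rel·d = (9)·(7) + (3)·(7) = 84
90·t² − 168·t + 34 = 0  ⇒  m = 84² − 90·34 = 3996
m = 3996 > 0,  v_rel·d = 84 > 0  ⇒  inside

inside=yes margin=3996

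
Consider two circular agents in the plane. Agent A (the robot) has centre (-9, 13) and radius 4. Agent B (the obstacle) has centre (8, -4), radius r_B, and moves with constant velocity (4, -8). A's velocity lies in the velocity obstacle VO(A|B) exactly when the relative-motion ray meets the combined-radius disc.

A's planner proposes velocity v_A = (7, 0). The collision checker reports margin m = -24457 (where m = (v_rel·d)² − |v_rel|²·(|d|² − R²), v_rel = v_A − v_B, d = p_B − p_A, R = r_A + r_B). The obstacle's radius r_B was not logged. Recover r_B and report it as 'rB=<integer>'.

m = -24457
d = (17, -17);  v_rel = (3, 8),  |v_rel|² = 73
v_rel×d = (3)·(-17) − (8)·(17) = -187
since m = R²·73 − (-187)²:  R² = (34969 + -24457) / 73 = 144
R = √144 = 12  ⇒  r_B = 12 − 4 = 8

rB=8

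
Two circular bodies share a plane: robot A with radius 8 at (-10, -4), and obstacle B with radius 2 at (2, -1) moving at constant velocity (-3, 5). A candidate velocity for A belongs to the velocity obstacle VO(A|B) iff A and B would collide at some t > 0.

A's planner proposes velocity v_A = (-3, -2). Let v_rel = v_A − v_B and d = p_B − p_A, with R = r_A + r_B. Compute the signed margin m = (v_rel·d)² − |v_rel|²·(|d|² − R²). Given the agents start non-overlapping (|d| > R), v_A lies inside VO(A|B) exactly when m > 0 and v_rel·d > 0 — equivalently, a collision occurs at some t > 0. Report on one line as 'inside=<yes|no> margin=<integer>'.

d = (12, 3),  |d|² = 153;  R = 8+2 = 10,  c = 153−10² = 53
v_rel = (0, -7),  |v_rel|² = 49;  v_rel·d = (0)·(12) + (-7)·(3) = -21
49·t² + 42·t + 53 = 0  ⇒  m = (-21)² − 49·53 = -2156
m = -2156 < 0,  v_rel·d = -21 < 0  ⇒  outside

inside=no margin=-2156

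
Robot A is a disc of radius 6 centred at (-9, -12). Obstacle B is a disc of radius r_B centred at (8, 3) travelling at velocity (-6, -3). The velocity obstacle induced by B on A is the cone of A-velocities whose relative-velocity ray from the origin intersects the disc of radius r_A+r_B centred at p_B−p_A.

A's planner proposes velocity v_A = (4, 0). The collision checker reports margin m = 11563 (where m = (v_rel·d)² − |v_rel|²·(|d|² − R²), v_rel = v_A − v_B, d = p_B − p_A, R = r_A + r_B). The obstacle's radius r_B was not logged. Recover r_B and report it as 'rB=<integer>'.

m = 11563
d = (17, 15);  v_rel = (10, 3),  |v_rel|² = 109
v_rel×d = (10)·(15) − (3)·(17) = 99
since m = R²·109 − 99²:  R² = (9801 + 11563) / 109 = 196
R = √196 = 14  ⇒  r_B = 14 − 6 = 8

rB=8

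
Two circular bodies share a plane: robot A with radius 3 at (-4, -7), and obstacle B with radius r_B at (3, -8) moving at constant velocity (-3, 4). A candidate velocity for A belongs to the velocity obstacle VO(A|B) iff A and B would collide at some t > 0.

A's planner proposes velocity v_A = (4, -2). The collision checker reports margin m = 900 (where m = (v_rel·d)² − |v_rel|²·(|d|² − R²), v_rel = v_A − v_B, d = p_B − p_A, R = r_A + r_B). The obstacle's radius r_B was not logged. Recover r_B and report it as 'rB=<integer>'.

m = 900
d = (7, -1);  v_rel = (7, -6),  |v_rel|² = 85
v_rel×d = (7)·(-1) − (-6)·(7) = 35
since m = R²·85 − 35²:  R² = (1225 + 900) / 85 = 25
R = √25 = 5  ⇒  r_B = 5 − 3 = 2

rB=2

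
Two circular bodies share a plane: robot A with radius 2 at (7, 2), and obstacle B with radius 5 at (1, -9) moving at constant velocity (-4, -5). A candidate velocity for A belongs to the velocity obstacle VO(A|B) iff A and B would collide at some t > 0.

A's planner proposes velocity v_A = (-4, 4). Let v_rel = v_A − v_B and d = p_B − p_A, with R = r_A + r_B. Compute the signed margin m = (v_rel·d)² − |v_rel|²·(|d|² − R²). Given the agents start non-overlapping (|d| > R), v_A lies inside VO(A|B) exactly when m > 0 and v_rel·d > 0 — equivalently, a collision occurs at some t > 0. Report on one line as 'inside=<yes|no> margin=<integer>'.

d = (-6, -11),  |d|² = 157;  R = 2+5 = 7,  c = 157−7² = 108
v_rel = (0, 9),  |v_rel|² = 81;  v_rel·d = (0)·(-6) + (9)·(-11) = -99
81·t² + 198·t + 108 = 0  ⇒  m = (-99)² − 81·108 = 1053
m = 1053 > 0,  v_rel·d = -99 < 0  ⇒  outside

inside=no margin=1053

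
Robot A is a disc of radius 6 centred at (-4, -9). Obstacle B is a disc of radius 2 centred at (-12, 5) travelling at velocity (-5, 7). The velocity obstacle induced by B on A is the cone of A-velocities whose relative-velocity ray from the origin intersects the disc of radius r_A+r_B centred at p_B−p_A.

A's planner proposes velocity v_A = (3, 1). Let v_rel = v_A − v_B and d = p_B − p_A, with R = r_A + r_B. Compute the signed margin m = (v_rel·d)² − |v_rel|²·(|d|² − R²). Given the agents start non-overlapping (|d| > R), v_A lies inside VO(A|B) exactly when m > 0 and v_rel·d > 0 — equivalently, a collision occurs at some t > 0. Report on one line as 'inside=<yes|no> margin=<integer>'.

d = (-8, 14),  |d|² = 260;  R = 6+2 = 8,  c = 260−8² = 196
v_rel = (8, -6),  |v_rel|² = 100;  v_rel·d = (8)·(-8) + (-6)·(14) = -148
100·t² + 296·t + 196 = 0  ⇒  m = (-148)² − 100·196 = 2304
m = 2304 > 0,  v_rel·d = -148 < 0  ⇒  outside

inside=no margin=2304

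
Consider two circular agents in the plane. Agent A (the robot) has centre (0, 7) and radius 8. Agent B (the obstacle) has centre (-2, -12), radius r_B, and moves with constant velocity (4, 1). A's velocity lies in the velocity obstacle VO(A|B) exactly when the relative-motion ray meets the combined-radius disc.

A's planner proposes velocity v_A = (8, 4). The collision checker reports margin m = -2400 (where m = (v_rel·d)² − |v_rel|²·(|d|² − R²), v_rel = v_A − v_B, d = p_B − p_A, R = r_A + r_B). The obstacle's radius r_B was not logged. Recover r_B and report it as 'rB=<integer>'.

m = -2400
d = (-2, -19);  v_rel = (4, 3),  |v_rel|² = 25
v_rel×d = (4)·(-19) − (3)·(-2) = -70
since m = R²·25 − (-70)²:  R² = (4900 + -2400) / 25 = 100
R = √100 = 10  ⇒  r_B = 10 − 8 = 2

rB=2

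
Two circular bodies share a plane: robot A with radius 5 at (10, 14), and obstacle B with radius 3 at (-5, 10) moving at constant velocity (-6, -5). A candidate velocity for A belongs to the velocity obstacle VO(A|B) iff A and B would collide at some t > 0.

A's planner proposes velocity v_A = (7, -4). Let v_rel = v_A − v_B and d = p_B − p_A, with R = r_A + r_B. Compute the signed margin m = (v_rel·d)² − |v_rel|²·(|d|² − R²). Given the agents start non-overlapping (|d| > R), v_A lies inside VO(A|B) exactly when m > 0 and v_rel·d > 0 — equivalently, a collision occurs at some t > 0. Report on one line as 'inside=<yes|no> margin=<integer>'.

d = (-15, -4),  |d|² = 241;  R = 5+3 = 8,  c = 241−8² = 177
v_rel = (13, 1),  |v_rel|² = 170;  v_rel·d = (13)·(-15) + (1)·(-4) = -199
170·t² + 398·t + 177 = 0  ⇒  m = (-199)² − 170·177 = 9511
m = 9511 > 0,  v_rel·d = -199 < 0  ⇒  outside

inside=no margin=9511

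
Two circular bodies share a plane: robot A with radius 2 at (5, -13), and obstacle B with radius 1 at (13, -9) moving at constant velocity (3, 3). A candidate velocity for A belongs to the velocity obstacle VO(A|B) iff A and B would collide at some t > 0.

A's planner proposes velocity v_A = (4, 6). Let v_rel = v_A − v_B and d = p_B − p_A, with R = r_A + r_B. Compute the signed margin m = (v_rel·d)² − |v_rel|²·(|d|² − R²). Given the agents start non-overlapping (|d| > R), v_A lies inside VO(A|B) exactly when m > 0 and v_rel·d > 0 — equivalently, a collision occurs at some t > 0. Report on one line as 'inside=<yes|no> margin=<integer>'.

d = (8, 4),  |d|² = 80;  R = 2+1 = 3,  c = 80−3² = 71
v_rel = (1, 3),  |v_rel|² = 10;  v_rel·d = (1)·(8) + (3)·(4) = 20
10·t² − 40·t + 71 = 0  ⇒  m = 20² − 10·71 = -310
m = -310 < 0,  v_rel·d = 20 > 0  ⇒  outside

inside=no margin=-310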